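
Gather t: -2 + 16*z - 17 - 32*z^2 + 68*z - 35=-32*z^2 + 84*z - 54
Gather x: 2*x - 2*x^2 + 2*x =-2*x^2 + 4*x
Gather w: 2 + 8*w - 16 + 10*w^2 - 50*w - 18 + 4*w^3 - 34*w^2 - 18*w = 4*w^3 - 24*w^2 - 60*w - 32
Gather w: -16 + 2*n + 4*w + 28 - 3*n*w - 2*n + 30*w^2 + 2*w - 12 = 30*w^2 + w*(6 - 3*n)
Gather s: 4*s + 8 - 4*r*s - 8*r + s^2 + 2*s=-8*r + s^2 + s*(6 - 4*r) + 8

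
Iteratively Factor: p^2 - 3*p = (p - 3)*(p)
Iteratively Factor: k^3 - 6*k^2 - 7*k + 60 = (k + 3)*(k^2 - 9*k + 20) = (k - 5)*(k + 3)*(k - 4)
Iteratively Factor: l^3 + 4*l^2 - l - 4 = (l + 1)*(l^2 + 3*l - 4) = (l - 1)*(l + 1)*(l + 4)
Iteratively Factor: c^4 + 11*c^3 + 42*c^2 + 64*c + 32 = (c + 1)*(c^3 + 10*c^2 + 32*c + 32) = (c + 1)*(c + 4)*(c^2 + 6*c + 8) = (c + 1)*(c + 4)^2*(c + 2)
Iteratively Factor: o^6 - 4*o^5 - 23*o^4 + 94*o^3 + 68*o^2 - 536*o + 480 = (o - 2)*(o^5 - 2*o^4 - 27*o^3 + 40*o^2 + 148*o - 240) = (o - 5)*(o - 2)*(o^4 + 3*o^3 - 12*o^2 - 20*o + 48) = (o - 5)*(o - 2)^2*(o^3 + 5*o^2 - 2*o - 24) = (o - 5)*(o - 2)^2*(o + 4)*(o^2 + o - 6) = (o - 5)*(o - 2)^3*(o + 4)*(o + 3)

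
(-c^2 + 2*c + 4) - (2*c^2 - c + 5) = -3*c^2 + 3*c - 1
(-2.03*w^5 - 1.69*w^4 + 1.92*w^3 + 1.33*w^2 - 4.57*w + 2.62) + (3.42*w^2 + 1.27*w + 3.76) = -2.03*w^5 - 1.69*w^4 + 1.92*w^3 + 4.75*w^2 - 3.3*w + 6.38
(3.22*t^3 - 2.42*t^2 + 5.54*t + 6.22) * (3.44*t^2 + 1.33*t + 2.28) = 11.0768*t^5 - 4.0422*t^4 + 23.1806*t^3 + 23.2474*t^2 + 20.9038*t + 14.1816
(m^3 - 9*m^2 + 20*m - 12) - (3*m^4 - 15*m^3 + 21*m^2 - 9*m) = -3*m^4 + 16*m^3 - 30*m^2 + 29*m - 12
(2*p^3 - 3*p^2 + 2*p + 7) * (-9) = -18*p^3 + 27*p^2 - 18*p - 63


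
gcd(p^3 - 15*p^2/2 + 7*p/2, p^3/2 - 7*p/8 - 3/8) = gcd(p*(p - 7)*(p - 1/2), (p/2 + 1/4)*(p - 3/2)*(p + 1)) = 1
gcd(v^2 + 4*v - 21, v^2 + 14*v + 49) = v + 7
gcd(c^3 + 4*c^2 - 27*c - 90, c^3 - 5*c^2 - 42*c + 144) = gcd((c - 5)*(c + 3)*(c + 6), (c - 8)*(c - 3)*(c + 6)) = c + 6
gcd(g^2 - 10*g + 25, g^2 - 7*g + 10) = g - 5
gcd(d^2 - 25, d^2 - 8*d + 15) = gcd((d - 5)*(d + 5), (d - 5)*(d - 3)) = d - 5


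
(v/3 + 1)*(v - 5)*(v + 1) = v^3/3 - v^2/3 - 17*v/3 - 5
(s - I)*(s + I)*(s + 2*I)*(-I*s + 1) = -I*s^4 + 3*s^3 + I*s^2 + 3*s + 2*I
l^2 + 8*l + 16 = (l + 4)^2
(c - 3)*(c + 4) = c^2 + c - 12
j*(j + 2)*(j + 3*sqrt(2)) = j^3 + 2*j^2 + 3*sqrt(2)*j^2 + 6*sqrt(2)*j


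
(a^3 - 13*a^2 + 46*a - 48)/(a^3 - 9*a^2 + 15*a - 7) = (a^3 - 13*a^2 + 46*a - 48)/(a^3 - 9*a^2 + 15*a - 7)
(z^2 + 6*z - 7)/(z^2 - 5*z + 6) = (z^2 + 6*z - 7)/(z^2 - 5*z + 6)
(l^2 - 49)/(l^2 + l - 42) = (l - 7)/(l - 6)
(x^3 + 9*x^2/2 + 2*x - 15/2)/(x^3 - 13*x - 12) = (2*x^2 + 3*x - 5)/(2*(x^2 - 3*x - 4))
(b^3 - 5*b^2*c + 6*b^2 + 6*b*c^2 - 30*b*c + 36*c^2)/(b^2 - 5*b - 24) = (-b^3 + 5*b^2*c - 6*b^2 - 6*b*c^2 + 30*b*c - 36*c^2)/(-b^2 + 5*b + 24)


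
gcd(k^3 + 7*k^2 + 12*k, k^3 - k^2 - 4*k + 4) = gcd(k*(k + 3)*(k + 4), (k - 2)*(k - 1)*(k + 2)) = 1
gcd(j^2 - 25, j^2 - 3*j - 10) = j - 5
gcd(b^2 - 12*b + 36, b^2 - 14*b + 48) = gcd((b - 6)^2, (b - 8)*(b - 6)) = b - 6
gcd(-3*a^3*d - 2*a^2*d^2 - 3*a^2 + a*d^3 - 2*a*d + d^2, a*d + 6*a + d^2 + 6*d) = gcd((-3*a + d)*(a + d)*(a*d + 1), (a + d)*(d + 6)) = a + d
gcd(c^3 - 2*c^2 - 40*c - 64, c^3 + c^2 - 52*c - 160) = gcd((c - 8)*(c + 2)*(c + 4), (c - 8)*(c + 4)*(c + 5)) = c^2 - 4*c - 32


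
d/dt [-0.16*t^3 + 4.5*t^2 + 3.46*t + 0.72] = -0.48*t^2 + 9.0*t + 3.46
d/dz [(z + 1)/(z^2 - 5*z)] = (-z^2 - 2*z + 5)/(z^2*(z^2 - 10*z + 25))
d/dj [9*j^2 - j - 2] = 18*j - 1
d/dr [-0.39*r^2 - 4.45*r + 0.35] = -0.78*r - 4.45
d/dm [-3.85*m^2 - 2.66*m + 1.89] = -7.7*m - 2.66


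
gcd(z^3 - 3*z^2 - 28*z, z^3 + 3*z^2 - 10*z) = z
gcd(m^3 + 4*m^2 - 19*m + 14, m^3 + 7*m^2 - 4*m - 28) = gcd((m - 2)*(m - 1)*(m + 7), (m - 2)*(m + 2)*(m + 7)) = m^2 + 5*m - 14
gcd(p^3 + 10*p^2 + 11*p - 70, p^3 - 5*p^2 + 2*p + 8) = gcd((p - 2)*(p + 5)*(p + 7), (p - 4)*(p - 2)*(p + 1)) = p - 2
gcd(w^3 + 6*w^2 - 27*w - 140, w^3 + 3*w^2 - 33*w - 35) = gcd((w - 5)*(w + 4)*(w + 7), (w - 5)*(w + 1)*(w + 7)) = w^2 + 2*w - 35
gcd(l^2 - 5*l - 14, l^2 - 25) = 1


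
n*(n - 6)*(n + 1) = n^3 - 5*n^2 - 6*n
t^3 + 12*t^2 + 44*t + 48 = (t + 2)*(t + 4)*(t + 6)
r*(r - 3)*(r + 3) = r^3 - 9*r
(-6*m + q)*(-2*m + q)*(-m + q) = -12*m^3 + 20*m^2*q - 9*m*q^2 + q^3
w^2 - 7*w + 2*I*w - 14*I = (w - 7)*(w + 2*I)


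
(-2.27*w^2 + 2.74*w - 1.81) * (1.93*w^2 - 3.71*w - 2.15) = -4.3811*w^4 + 13.7099*w^3 - 8.7782*w^2 + 0.8241*w + 3.8915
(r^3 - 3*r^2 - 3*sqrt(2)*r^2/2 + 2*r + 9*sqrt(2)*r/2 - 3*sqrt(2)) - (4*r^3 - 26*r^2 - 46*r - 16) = -3*r^3 - 3*sqrt(2)*r^2/2 + 23*r^2 + 9*sqrt(2)*r/2 + 48*r - 3*sqrt(2) + 16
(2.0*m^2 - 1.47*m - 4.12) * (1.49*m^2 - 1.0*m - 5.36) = 2.98*m^4 - 4.1903*m^3 - 15.3888*m^2 + 11.9992*m + 22.0832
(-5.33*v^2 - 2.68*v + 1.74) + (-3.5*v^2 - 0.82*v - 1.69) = -8.83*v^2 - 3.5*v + 0.05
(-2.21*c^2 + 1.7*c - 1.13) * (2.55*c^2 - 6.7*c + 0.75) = -5.6355*c^4 + 19.142*c^3 - 15.929*c^2 + 8.846*c - 0.8475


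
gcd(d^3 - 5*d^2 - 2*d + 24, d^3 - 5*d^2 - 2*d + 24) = d^3 - 5*d^2 - 2*d + 24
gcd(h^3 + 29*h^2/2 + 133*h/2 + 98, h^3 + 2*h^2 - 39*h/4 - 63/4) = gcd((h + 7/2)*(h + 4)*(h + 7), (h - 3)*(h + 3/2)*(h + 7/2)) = h + 7/2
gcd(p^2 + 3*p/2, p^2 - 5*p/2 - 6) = p + 3/2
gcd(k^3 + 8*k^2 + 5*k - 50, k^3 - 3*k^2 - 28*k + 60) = k^2 + 3*k - 10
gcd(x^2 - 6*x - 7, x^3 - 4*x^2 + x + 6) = x + 1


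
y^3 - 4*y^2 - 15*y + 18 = (y - 6)*(y - 1)*(y + 3)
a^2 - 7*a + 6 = (a - 6)*(a - 1)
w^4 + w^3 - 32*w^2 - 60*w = w*(w - 6)*(w + 2)*(w + 5)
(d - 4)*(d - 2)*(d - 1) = d^3 - 7*d^2 + 14*d - 8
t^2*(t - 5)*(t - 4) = t^4 - 9*t^3 + 20*t^2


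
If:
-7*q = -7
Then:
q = 1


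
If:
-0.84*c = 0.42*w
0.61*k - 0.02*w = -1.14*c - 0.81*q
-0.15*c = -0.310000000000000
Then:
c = 2.07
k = -1.32786885245902*q - 3.99781420765027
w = -4.13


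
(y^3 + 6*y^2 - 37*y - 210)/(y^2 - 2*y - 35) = (y^2 + y - 42)/(y - 7)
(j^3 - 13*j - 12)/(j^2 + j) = j - 1 - 12/j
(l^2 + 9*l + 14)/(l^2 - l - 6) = (l + 7)/(l - 3)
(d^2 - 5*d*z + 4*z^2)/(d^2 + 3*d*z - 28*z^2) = (d - z)/(d + 7*z)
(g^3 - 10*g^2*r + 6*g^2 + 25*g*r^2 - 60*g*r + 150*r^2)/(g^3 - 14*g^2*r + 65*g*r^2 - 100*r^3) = (-g - 6)/(-g + 4*r)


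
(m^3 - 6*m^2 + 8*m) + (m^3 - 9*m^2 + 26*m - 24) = 2*m^3 - 15*m^2 + 34*m - 24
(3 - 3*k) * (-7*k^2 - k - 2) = 21*k^3 - 18*k^2 + 3*k - 6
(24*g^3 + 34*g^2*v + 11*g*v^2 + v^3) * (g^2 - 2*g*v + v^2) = 24*g^5 - 14*g^4*v - 33*g^3*v^2 + 13*g^2*v^3 + 9*g*v^4 + v^5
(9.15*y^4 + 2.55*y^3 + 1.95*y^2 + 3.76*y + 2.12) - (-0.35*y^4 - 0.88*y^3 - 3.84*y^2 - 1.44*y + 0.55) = 9.5*y^4 + 3.43*y^3 + 5.79*y^2 + 5.2*y + 1.57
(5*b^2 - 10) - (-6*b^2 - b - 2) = 11*b^2 + b - 8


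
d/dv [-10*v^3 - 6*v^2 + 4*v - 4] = -30*v^2 - 12*v + 4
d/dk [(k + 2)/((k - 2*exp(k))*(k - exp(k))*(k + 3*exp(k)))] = 2*(-k^3 + 7*k^2*exp(2*k) - 3*k^2 - 9*k*exp(3*k) + 14*k*exp(2*k) - 15*exp(3*k) + 7*exp(2*k))/(k^6 - 14*k^4*exp(2*k) + 12*k^3*exp(3*k) + 49*k^2*exp(4*k) - 84*k*exp(5*k) + 36*exp(6*k))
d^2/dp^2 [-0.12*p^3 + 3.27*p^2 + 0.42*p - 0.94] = 6.54 - 0.72*p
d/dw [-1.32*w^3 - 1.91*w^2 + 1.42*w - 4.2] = -3.96*w^2 - 3.82*w + 1.42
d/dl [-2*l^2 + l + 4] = 1 - 4*l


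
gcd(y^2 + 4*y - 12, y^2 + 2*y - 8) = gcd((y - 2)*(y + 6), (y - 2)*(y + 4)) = y - 2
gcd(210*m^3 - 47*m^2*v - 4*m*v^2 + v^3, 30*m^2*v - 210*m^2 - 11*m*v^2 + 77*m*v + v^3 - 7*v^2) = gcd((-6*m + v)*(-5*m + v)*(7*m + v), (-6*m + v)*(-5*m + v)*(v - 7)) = 30*m^2 - 11*m*v + v^2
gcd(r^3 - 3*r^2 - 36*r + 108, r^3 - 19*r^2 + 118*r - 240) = r - 6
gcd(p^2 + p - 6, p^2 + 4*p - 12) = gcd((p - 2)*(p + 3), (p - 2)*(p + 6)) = p - 2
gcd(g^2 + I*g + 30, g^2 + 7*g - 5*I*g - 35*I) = g - 5*I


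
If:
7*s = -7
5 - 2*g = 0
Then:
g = 5/2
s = -1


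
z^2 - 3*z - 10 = (z - 5)*(z + 2)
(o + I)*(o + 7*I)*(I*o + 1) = I*o^3 - 7*o^2 + I*o - 7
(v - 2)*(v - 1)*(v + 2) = v^3 - v^2 - 4*v + 4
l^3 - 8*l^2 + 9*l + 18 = (l - 6)*(l - 3)*(l + 1)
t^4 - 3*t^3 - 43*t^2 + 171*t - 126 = (t - 6)*(t - 3)*(t - 1)*(t + 7)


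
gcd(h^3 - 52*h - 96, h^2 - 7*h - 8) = h - 8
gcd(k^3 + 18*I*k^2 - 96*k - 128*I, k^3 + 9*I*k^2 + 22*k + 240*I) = k + 8*I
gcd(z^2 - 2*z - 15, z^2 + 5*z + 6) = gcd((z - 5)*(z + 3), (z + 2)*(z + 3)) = z + 3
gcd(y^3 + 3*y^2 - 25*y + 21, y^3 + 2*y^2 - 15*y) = y - 3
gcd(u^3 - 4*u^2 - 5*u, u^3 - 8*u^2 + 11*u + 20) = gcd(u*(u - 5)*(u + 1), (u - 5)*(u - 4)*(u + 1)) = u^2 - 4*u - 5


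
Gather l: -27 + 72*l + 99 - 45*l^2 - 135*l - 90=-45*l^2 - 63*l - 18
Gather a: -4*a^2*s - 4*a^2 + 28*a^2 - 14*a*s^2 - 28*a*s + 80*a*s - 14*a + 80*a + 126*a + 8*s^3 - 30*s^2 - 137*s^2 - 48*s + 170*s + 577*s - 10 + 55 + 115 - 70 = a^2*(24 - 4*s) + a*(-14*s^2 + 52*s + 192) + 8*s^3 - 167*s^2 + 699*s + 90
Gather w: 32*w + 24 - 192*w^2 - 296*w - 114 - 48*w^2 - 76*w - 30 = -240*w^2 - 340*w - 120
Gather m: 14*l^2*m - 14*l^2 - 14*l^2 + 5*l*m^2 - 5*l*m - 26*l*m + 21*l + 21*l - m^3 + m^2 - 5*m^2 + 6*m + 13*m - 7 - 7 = -28*l^2 + 42*l - m^3 + m^2*(5*l - 4) + m*(14*l^2 - 31*l + 19) - 14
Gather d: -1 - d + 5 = 4 - d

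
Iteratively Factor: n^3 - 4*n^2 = (n - 4)*(n^2) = n*(n - 4)*(n)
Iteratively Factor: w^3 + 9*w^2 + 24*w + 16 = (w + 1)*(w^2 + 8*w + 16) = (w + 1)*(w + 4)*(w + 4)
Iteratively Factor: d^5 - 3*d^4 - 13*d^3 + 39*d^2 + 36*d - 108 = (d - 3)*(d^4 - 13*d^2 + 36) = (d - 3)*(d + 2)*(d^3 - 2*d^2 - 9*d + 18) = (d - 3)*(d - 2)*(d + 2)*(d^2 - 9) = (d - 3)^2*(d - 2)*(d + 2)*(d + 3)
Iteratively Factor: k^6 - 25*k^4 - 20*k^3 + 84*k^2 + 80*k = (k + 4)*(k^5 - 4*k^4 - 9*k^3 + 16*k^2 + 20*k) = (k - 2)*(k + 4)*(k^4 - 2*k^3 - 13*k^2 - 10*k) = k*(k - 2)*(k + 4)*(k^3 - 2*k^2 - 13*k - 10) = k*(k - 2)*(k + 1)*(k + 4)*(k^2 - 3*k - 10) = k*(k - 5)*(k - 2)*(k + 1)*(k + 4)*(k + 2)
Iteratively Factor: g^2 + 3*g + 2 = (g + 1)*(g + 2)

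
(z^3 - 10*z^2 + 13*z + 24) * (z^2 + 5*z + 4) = z^5 - 5*z^4 - 33*z^3 + 49*z^2 + 172*z + 96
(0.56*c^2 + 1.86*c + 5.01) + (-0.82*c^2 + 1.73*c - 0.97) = -0.26*c^2 + 3.59*c + 4.04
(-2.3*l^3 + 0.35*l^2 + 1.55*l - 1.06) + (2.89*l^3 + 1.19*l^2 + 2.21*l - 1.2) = 0.59*l^3 + 1.54*l^2 + 3.76*l - 2.26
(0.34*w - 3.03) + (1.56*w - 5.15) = 1.9*w - 8.18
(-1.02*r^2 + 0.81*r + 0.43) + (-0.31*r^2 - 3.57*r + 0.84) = -1.33*r^2 - 2.76*r + 1.27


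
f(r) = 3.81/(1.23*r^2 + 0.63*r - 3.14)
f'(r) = 3.81*(-2.46*r - 0.63)/(1.23*r^2 + 0.63*r - 3.14)^2 = (-9.3726*r - 2.4003)/(1.23*r^2 + 0.63*r - 3.14)^2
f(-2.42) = 1.50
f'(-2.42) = 3.15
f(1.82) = 1.83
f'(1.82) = -4.49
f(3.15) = 0.34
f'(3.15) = -0.26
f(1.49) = 7.20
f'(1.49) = -58.39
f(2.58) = 0.57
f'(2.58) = -0.60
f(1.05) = -3.39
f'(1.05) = -9.72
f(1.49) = 7.20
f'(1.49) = -58.39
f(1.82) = 1.83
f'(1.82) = -4.49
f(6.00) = 0.08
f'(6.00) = -0.03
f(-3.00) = 0.63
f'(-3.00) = 0.70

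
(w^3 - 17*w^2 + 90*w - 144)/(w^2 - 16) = (w^3 - 17*w^2 + 90*w - 144)/(w^2 - 16)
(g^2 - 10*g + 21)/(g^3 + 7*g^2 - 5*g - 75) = (g - 7)/(g^2 + 10*g + 25)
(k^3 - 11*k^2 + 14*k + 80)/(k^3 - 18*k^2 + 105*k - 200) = (k + 2)/(k - 5)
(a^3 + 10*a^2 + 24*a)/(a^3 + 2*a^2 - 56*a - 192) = a/(a - 8)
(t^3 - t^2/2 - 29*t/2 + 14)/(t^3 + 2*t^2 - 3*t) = (t^2 + t/2 - 14)/(t*(t + 3))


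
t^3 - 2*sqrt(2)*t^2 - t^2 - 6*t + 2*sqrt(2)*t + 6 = (t - 1)*(t - 3*sqrt(2))*(t + sqrt(2))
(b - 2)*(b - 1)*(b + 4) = b^3 + b^2 - 10*b + 8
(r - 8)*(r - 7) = r^2 - 15*r + 56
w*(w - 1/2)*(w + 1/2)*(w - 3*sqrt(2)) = w^4 - 3*sqrt(2)*w^3 - w^2/4 + 3*sqrt(2)*w/4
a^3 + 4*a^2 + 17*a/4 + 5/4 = (a + 1/2)*(a + 1)*(a + 5/2)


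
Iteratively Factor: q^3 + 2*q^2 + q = (q)*(q^2 + 2*q + 1) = q*(q + 1)*(q + 1)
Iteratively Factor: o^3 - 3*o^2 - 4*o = (o + 1)*(o^2 - 4*o) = (o - 4)*(o + 1)*(o)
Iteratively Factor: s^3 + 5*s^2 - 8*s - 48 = (s + 4)*(s^2 + s - 12) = (s - 3)*(s + 4)*(s + 4)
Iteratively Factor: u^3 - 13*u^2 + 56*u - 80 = (u - 5)*(u^2 - 8*u + 16) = (u - 5)*(u - 4)*(u - 4)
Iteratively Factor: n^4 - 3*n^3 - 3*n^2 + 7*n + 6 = (n - 2)*(n^3 - n^2 - 5*n - 3) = (n - 2)*(n + 1)*(n^2 - 2*n - 3) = (n - 3)*(n - 2)*(n + 1)*(n + 1)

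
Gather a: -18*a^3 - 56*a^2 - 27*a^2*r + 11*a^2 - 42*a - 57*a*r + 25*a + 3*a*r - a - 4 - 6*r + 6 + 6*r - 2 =-18*a^3 + a^2*(-27*r - 45) + a*(-54*r - 18)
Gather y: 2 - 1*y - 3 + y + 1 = 0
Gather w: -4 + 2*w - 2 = 2*w - 6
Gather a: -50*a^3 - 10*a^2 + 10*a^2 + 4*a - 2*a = -50*a^3 + 2*a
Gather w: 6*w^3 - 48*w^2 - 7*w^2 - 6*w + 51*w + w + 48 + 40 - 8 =6*w^3 - 55*w^2 + 46*w + 80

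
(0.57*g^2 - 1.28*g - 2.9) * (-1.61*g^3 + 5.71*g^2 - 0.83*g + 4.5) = -0.9177*g^5 + 5.3155*g^4 - 3.1129*g^3 - 12.9316*g^2 - 3.353*g - 13.05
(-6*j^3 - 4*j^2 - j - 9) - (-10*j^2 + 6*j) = -6*j^3 + 6*j^2 - 7*j - 9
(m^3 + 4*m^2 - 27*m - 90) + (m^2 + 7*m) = m^3 + 5*m^2 - 20*m - 90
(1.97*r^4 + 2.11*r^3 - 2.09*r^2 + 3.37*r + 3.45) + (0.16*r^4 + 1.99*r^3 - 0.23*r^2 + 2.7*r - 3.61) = 2.13*r^4 + 4.1*r^3 - 2.32*r^2 + 6.07*r - 0.16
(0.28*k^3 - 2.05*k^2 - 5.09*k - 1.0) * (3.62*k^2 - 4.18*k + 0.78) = 1.0136*k^5 - 8.5914*k^4 - 9.6384*k^3 + 16.0572*k^2 + 0.2098*k - 0.78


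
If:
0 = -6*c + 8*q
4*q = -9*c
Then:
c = 0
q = 0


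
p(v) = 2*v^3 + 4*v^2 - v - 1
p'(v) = 6*v^2 + 8*v - 1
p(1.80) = 21.82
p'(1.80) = 32.84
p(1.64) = 16.94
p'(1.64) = 28.26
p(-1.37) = 2.73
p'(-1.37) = -0.70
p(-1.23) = 2.56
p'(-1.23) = -1.76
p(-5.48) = -204.53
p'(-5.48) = 135.34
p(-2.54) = -5.43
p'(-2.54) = 17.39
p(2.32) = 43.18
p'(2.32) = 49.85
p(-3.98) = -59.75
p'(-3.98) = 62.20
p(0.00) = -1.00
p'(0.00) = -1.00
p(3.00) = 86.00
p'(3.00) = 77.00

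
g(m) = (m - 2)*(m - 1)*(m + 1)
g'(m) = (m - 2)*(m - 1) + (m - 2)*(m + 1) + (m - 1)*(m + 1)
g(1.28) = -0.46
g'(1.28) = -1.20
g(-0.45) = 1.95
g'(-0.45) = 1.41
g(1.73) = -0.54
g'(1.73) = 1.06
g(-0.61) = 1.64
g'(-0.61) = 2.56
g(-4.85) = -154.28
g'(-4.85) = 88.97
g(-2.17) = -15.47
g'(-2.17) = 21.81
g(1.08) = -0.15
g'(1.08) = -1.82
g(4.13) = 34.20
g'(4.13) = 33.65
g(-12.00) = -2002.00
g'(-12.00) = 479.00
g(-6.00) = -280.00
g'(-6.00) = 131.00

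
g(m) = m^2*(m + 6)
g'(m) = m^2 + 2*m*(m + 6)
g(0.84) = 4.83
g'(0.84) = 12.20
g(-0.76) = 3.03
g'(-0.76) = -7.39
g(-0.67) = 2.39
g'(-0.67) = -6.69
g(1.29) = 12.13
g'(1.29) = 20.47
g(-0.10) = 0.06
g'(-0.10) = -1.17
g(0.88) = 5.33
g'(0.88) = 12.88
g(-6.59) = -25.62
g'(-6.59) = 51.20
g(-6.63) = -27.69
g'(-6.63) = 52.31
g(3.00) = 81.00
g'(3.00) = 63.00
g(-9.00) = -243.00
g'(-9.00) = 135.00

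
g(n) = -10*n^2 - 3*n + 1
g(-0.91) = -4.55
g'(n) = -20*n - 3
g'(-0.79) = 12.80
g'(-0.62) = 9.40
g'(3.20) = -67.00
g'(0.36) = -10.20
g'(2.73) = -57.60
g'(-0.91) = 15.20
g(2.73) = -81.72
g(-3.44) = -107.02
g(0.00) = 1.00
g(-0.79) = -2.87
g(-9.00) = -782.00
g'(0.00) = -3.00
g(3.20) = -111.00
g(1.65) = -31.18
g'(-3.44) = 65.80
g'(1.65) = -36.00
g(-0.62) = -0.98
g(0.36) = -1.38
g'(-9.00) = 177.00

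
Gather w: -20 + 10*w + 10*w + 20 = 20*w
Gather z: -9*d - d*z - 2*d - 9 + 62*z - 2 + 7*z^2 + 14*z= -11*d + 7*z^2 + z*(76 - d) - 11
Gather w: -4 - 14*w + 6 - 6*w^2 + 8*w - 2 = -6*w^2 - 6*w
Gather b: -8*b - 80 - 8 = -8*b - 88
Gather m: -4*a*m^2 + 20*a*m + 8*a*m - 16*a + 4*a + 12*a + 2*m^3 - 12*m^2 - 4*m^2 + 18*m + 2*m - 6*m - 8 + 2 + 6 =2*m^3 + m^2*(-4*a - 16) + m*(28*a + 14)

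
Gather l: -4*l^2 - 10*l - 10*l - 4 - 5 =-4*l^2 - 20*l - 9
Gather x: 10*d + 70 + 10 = 10*d + 80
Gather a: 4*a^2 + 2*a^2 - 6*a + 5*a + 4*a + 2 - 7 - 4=6*a^2 + 3*a - 9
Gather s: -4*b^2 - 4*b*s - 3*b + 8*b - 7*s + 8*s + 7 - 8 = -4*b^2 + 5*b + s*(1 - 4*b) - 1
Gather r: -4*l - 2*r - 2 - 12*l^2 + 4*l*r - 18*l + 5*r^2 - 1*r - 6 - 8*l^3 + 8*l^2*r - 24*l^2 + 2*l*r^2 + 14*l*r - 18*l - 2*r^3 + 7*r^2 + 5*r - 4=-8*l^3 - 36*l^2 - 40*l - 2*r^3 + r^2*(2*l + 12) + r*(8*l^2 + 18*l + 2) - 12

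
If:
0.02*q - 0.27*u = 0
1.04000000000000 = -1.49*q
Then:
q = -0.70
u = -0.05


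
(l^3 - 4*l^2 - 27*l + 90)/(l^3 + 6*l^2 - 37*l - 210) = (l - 3)/(l + 7)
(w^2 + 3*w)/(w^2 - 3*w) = (w + 3)/(w - 3)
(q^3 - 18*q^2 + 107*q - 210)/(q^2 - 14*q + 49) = (q^2 - 11*q + 30)/(q - 7)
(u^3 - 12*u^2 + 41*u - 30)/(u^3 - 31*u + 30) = (u - 6)/(u + 6)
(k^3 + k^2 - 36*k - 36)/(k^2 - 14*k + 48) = (k^2 + 7*k + 6)/(k - 8)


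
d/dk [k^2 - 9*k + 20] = 2*k - 9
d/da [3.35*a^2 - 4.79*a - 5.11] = 6.7*a - 4.79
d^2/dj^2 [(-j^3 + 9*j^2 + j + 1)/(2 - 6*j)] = 3*(3*j^3 - 3*j^2 + j - 7)/(27*j^3 - 27*j^2 + 9*j - 1)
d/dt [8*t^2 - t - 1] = 16*t - 1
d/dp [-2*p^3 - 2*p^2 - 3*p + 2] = -6*p^2 - 4*p - 3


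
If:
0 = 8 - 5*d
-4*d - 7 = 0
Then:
No Solution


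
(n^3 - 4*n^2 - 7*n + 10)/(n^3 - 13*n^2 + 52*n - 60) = (n^2 + n - 2)/(n^2 - 8*n + 12)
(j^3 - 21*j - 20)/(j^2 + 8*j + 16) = (j^2 - 4*j - 5)/(j + 4)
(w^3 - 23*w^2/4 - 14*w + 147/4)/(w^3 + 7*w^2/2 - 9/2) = (4*w^2 - 35*w + 49)/(2*(2*w^2 + w - 3))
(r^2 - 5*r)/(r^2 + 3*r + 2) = r*(r - 5)/(r^2 + 3*r + 2)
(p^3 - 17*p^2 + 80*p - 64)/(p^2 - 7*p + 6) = (p^2 - 16*p + 64)/(p - 6)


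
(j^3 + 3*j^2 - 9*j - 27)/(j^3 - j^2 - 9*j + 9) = (j + 3)/(j - 1)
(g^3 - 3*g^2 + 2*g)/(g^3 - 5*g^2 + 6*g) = (g - 1)/(g - 3)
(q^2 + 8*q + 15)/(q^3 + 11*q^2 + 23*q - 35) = (q + 3)/(q^2 + 6*q - 7)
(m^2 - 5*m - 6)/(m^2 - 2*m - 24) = (m + 1)/(m + 4)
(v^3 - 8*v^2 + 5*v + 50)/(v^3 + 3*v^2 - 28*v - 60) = (v - 5)/(v + 6)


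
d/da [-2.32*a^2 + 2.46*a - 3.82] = 2.46 - 4.64*a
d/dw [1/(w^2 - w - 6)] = (1 - 2*w)/(-w^2 + w + 6)^2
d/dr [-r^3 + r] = 1 - 3*r^2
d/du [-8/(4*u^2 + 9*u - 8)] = 8*(8*u + 9)/(4*u^2 + 9*u - 8)^2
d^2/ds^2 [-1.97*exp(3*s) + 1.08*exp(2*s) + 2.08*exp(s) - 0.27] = (-17.73*exp(2*s) + 4.32*exp(s) + 2.08)*exp(s)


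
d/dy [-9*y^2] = -18*y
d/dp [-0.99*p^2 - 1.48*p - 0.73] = -1.98*p - 1.48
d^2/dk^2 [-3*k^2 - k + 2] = -6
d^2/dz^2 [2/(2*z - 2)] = 2/(z - 1)^3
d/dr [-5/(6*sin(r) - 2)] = 15*cos(r)/(2*(3*sin(r) - 1)^2)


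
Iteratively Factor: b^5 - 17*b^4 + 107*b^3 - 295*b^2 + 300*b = (b)*(b^4 - 17*b^3 + 107*b^2 - 295*b + 300) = b*(b - 5)*(b^3 - 12*b^2 + 47*b - 60) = b*(b - 5)^2*(b^2 - 7*b + 12) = b*(b - 5)^2*(b - 4)*(b - 3)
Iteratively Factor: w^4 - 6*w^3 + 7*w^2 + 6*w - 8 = (w - 2)*(w^3 - 4*w^2 - w + 4) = (w - 4)*(w - 2)*(w^2 - 1) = (w - 4)*(w - 2)*(w - 1)*(w + 1)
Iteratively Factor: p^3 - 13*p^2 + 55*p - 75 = (p - 5)*(p^2 - 8*p + 15) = (p - 5)*(p - 3)*(p - 5)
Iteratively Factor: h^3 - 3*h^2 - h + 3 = (h - 1)*(h^2 - 2*h - 3) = (h - 1)*(h + 1)*(h - 3)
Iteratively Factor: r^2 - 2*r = (r - 2)*(r)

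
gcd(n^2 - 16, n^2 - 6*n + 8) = n - 4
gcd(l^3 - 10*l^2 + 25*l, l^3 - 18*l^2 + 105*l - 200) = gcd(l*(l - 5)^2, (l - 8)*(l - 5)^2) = l^2 - 10*l + 25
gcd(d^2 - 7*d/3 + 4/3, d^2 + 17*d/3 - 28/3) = d - 4/3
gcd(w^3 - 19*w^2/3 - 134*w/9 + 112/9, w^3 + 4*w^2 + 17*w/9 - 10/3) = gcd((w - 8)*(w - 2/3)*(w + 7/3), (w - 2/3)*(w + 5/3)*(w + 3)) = w - 2/3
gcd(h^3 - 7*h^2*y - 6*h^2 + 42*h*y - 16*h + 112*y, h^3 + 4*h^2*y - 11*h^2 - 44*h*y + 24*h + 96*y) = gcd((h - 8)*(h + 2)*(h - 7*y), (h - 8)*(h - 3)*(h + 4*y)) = h - 8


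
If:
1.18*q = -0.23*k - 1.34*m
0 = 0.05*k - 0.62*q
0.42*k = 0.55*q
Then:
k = 0.00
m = 0.00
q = 0.00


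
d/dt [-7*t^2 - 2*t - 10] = -14*t - 2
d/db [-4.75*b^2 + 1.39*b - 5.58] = 1.39 - 9.5*b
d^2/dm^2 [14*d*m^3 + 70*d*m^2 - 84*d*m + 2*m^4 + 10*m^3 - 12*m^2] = 84*d*m + 140*d + 24*m^2 + 60*m - 24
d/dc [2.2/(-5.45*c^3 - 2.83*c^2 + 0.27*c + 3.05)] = (35.97*c^2 + 12.452*c - 0.594)/(5.45*c^3 + 2.83*c^2 - 0.27*c - 3.05)^2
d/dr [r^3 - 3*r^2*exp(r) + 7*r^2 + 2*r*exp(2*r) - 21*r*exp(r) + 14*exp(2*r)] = -3*r^2*exp(r) + 3*r^2 + 4*r*exp(2*r) - 27*r*exp(r) + 14*r + 30*exp(2*r) - 21*exp(r)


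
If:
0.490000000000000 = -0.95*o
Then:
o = -0.52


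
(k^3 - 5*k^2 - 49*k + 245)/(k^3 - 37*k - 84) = (k^2 + 2*k - 35)/(k^2 + 7*k + 12)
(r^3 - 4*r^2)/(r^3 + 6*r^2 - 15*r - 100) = r^2/(r^2 + 10*r + 25)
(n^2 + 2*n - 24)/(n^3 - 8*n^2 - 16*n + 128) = (n + 6)/(n^2 - 4*n - 32)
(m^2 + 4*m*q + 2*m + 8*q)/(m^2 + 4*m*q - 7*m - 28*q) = (m + 2)/(m - 7)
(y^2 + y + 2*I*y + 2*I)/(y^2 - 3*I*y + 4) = (y^2 + y + 2*I*y + 2*I)/(y^2 - 3*I*y + 4)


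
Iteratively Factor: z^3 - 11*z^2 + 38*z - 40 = (z - 5)*(z^2 - 6*z + 8) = (z - 5)*(z - 2)*(z - 4)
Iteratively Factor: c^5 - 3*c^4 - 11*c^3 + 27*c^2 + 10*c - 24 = (c + 1)*(c^4 - 4*c^3 - 7*c^2 + 34*c - 24) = (c - 1)*(c + 1)*(c^3 - 3*c^2 - 10*c + 24) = (c - 4)*(c - 1)*(c + 1)*(c^2 + c - 6) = (c - 4)*(c - 2)*(c - 1)*(c + 1)*(c + 3)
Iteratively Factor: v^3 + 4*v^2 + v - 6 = (v + 3)*(v^2 + v - 2) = (v - 1)*(v + 3)*(v + 2)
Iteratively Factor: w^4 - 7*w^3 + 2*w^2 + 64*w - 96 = (w - 4)*(w^3 - 3*w^2 - 10*w + 24) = (w - 4)^2*(w^2 + w - 6) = (w - 4)^2*(w - 2)*(w + 3)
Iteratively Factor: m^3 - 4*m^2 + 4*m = (m - 2)*(m^2 - 2*m) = m*(m - 2)*(m - 2)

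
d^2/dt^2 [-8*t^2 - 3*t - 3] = -16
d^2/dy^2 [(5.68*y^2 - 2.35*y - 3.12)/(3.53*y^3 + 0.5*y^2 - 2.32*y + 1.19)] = (141.555824*y^6 - 175.69869*y^5 - 212.321028*y^4 - 448.636984*y^3 + 246.811452*y^2 + 108.741804*y - 26.76224)/(43.986977*y^9 + 18.69135*y^8 - 84.080364*y^7 + 20.041613*y^6 + 67.861716*y^5 - 49.507644*y^4 - 5.773069*y^3 + 21.339318*y^2 - 9.856056*y + 1.685159)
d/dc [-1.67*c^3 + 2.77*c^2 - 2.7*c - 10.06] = -5.01*c^2 + 5.54*c - 2.7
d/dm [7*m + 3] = 7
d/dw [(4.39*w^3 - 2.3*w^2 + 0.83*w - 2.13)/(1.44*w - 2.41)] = (12.6432*w^3 - 35.0517*w^2 + 11.086*w + 1.0669)/(2.0736*w^2 - 6.9408*w + 5.8081)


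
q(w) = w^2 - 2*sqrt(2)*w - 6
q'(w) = 2*w - 2*sqrt(2)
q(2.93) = -5.70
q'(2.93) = 3.03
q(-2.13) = 4.56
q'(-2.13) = -7.09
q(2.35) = -7.12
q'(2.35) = 1.87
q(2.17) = -7.43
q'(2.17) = 1.51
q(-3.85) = 19.71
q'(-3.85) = -10.53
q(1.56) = -7.98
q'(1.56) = 0.29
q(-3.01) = 11.57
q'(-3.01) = -8.85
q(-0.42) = -4.64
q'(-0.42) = -3.67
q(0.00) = -6.00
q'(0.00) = -2.83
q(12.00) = 104.06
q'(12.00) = 21.17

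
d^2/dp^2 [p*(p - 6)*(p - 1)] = 6*p - 14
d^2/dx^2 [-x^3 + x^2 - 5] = 2 - 6*x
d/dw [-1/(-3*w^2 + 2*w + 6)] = 2*(1 - 3*w)/(-3*w^2 + 2*w + 6)^2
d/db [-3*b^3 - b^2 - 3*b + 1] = -9*b^2 - 2*b - 3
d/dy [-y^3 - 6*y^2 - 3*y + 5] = -3*y^2 - 12*y - 3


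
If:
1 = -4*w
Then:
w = -1/4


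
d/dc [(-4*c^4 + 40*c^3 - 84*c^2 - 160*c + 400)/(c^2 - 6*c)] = 8*(-c^5 + 14*c^4 - 60*c^3 + 83*c^2 - 100*c + 300)/(c^2*(c^2 - 12*c + 36))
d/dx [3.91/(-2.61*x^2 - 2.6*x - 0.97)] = (20.4102*x + 10.166)/(2.61*x^2 + 2.6*x + 0.97)^2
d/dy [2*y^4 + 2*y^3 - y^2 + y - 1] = 8*y^3 + 6*y^2 - 2*y + 1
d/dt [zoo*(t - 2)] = zoo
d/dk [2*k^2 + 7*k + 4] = 4*k + 7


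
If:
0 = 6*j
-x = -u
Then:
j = 0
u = x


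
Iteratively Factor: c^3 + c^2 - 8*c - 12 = (c - 3)*(c^2 + 4*c + 4) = (c - 3)*(c + 2)*(c + 2)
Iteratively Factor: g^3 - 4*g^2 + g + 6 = (g + 1)*(g^2 - 5*g + 6) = (g - 3)*(g + 1)*(g - 2)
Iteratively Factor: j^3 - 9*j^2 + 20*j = (j - 5)*(j^2 - 4*j) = (j - 5)*(j - 4)*(j)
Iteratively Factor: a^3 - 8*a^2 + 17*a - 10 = (a - 2)*(a^2 - 6*a + 5) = (a - 5)*(a - 2)*(a - 1)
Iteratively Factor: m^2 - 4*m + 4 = (m - 2)*(m - 2)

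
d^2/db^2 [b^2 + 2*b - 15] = 2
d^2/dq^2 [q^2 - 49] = 2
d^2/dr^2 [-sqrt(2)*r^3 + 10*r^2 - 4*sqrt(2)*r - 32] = -6*sqrt(2)*r + 20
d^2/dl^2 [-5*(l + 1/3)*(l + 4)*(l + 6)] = -30*l - 310/3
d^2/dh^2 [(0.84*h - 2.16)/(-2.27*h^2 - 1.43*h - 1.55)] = (-(0.84*h - 2.16)*(4.54*h + 1.43)*(9.08*h + 2.86) + (11.4408*h - 7.404)*(2.27*h^2 + 1.43*h + 1.55))/(2.27*h^2 + 1.43*h + 1.55)^3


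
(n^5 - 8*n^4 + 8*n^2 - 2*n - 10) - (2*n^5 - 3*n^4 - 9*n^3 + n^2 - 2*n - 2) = -n^5 - 5*n^4 + 9*n^3 + 7*n^2 - 8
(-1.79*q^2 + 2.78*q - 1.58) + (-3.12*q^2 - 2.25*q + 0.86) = -4.91*q^2 + 0.53*q - 0.72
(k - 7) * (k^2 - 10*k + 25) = k^3 - 17*k^2 + 95*k - 175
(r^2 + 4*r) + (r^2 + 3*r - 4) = 2*r^2 + 7*r - 4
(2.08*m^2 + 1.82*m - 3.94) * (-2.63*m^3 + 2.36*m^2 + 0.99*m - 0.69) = -5.4704*m^5 + 0.1222*m^4 + 16.7166*m^3 - 8.9318*m^2 - 5.1564*m + 2.7186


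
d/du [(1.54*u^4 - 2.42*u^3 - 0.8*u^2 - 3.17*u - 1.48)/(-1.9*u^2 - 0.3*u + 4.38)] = (-5.852*u^5 + 3.212*u^4 + 28.4328*u^3 - 37.5818*u^2 - 12.632*u - 14.3286)/(3.61*u^4 + 1.14*u^3 - 16.554*u^2 - 2.628*u + 19.1844)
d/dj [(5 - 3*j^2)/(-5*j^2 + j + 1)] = (-3*j^2 + 44*j - 5)/(25*j^4 - 10*j^3 - 9*j^2 + 2*j + 1)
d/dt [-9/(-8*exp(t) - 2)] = -18*exp(t)/(4*exp(t) + 1)^2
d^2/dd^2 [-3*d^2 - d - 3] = -6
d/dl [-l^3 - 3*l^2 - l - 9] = -3*l^2 - 6*l - 1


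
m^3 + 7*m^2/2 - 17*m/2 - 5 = (m - 2)*(m + 1/2)*(m + 5)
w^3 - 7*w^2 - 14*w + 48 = (w - 8)*(w - 2)*(w + 3)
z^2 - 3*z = z*(z - 3)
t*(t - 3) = t^2 - 3*t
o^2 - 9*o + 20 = (o - 5)*(o - 4)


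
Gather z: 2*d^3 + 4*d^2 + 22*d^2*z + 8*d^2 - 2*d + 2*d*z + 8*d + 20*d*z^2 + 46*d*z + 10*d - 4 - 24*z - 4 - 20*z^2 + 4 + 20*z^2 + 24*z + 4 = 2*d^3 + 12*d^2 + 20*d*z^2 + 16*d + z*(22*d^2 + 48*d)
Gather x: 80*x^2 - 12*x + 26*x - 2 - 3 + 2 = 80*x^2 + 14*x - 3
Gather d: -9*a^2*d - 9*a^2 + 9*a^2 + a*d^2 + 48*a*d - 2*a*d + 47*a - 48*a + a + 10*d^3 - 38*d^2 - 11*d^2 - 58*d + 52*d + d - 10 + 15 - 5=10*d^3 + d^2*(a - 49) + d*(-9*a^2 + 46*a - 5)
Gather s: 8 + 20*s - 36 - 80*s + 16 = -60*s - 12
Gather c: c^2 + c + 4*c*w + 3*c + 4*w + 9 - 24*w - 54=c^2 + c*(4*w + 4) - 20*w - 45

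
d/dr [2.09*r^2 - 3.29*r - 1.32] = 4.18*r - 3.29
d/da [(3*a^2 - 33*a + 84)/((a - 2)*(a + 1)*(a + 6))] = 3*(-a^4 + 22*a^3 - 37*a^2 - 304*a + 356)/(a^6 + 10*a^5 + 9*a^4 - 104*a^3 - 56*a^2 + 192*a + 144)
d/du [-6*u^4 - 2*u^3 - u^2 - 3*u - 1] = -24*u^3 - 6*u^2 - 2*u - 3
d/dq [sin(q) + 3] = cos(q)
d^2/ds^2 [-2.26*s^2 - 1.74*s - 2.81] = -4.52000000000000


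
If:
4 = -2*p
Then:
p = -2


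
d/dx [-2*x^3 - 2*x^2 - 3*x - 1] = -6*x^2 - 4*x - 3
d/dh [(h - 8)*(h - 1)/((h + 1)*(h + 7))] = (17*h^2 - 2*h - 127)/(h^4 + 16*h^3 + 78*h^2 + 112*h + 49)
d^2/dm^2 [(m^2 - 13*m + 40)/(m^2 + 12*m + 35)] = 10*(-5*m^3 + 3*m^2 + 561*m + 2209)/(m^6 + 36*m^5 + 537*m^4 + 4248*m^3 + 18795*m^2 + 44100*m + 42875)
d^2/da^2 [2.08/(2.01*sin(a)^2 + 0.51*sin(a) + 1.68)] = (-33.613632*sin(a)^4 - 6.396624*sin(a)^3 + 77.974416*sin(a)^2 + 14.575392*sin(a) - 12.965472)/(2.01*sin(a)^2 + 0.51*sin(a) + 1.68)^3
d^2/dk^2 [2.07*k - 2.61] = 0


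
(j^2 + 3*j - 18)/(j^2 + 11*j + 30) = (j - 3)/(j + 5)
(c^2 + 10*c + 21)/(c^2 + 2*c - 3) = (c + 7)/(c - 1)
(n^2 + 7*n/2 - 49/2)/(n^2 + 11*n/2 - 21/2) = (2*n - 7)/(2*n - 3)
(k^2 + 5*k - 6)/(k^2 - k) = (k + 6)/k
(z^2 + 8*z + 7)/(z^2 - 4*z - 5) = (z + 7)/(z - 5)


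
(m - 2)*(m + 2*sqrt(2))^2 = m^3 - 2*m^2 + 4*sqrt(2)*m^2 - 8*sqrt(2)*m + 8*m - 16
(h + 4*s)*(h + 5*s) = h^2 + 9*h*s + 20*s^2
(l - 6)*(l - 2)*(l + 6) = l^3 - 2*l^2 - 36*l + 72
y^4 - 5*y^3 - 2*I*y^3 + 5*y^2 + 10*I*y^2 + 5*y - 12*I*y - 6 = (y - 3)*(y - 2)*(y - I)^2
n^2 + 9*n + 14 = (n + 2)*(n + 7)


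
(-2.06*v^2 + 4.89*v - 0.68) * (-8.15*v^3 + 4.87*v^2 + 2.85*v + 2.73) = 16.789*v^5 - 49.8857*v^4 + 23.4853*v^3 + 5.0011*v^2 + 11.4117*v - 1.8564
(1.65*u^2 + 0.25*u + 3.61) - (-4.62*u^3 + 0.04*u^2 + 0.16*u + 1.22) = 4.62*u^3 + 1.61*u^2 + 0.09*u + 2.39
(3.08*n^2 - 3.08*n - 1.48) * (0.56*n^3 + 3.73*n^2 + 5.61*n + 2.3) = 1.7248*n^5 + 9.7636*n^4 + 4.9616*n^3 - 15.7152*n^2 - 15.3868*n - 3.404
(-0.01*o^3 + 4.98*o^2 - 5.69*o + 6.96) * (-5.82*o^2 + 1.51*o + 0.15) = 0.0582*o^5 - 28.9987*o^4 + 40.6341*o^3 - 48.3521*o^2 + 9.6561*o + 1.044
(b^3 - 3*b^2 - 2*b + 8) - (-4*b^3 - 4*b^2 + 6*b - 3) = 5*b^3 + b^2 - 8*b + 11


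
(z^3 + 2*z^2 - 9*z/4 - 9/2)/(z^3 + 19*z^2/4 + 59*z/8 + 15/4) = 2*(2*z - 3)/(4*z + 5)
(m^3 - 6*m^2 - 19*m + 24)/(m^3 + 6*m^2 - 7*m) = (m^2 - 5*m - 24)/(m*(m + 7))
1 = 1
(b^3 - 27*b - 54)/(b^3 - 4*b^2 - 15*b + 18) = (b + 3)/(b - 1)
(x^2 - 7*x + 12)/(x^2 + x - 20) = (x - 3)/(x + 5)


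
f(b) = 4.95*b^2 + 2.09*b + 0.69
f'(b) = 9.9*b + 2.09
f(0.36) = 2.08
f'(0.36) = 5.65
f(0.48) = 2.83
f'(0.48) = 6.84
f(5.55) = 164.76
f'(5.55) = 57.04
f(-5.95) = 163.50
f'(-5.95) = -56.82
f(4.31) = 101.65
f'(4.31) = 44.76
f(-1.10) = 4.38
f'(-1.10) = -8.80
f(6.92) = 252.19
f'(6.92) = 70.60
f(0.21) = 1.35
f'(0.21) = 4.17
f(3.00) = 51.51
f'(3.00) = 31.79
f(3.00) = 51.51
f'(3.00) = 31.79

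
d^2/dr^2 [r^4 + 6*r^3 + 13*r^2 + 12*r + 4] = 12*r^2 + 36*r + 26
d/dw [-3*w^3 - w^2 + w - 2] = -9*w^2 - 2*w + 1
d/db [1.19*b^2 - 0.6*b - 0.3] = 2.38*b - 0.6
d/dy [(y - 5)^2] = 2*y - 10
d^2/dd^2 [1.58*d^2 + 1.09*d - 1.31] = 3.16000000000000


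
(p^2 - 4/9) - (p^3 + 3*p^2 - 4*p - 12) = -p^3 - 2*p^2 + 4*p + 104/9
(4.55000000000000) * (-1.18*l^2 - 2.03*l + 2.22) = -5.369*l^2 - 9.2365*l + 10.101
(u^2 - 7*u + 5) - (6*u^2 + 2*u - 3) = -5*u^2 - 9*u + 8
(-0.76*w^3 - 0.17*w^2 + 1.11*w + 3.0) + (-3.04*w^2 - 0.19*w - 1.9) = -0.76*w^3 - 3.21*w^2 + 0.92*w + 1.1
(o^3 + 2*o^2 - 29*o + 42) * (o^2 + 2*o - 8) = o^5 + 4*o^4 - 33*o^3 - 32*o^2 + 316*o - 336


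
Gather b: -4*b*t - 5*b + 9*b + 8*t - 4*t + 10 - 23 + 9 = b*(4 - 4*t) + 4*t - 4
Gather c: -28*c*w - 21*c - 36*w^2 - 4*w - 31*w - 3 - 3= c*(-28*w - 21) - 36*w^2 - 35*w - 6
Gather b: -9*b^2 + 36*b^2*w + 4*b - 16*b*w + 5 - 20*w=b^2*(36*w - 9) + b*(4 - 16*w) - 20*w + 5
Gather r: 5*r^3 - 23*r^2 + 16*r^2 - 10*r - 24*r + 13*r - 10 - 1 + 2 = 5*r^3 - 7*r^2 - 21*r - 9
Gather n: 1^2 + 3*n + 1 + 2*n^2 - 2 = 2*n^2 + 3*n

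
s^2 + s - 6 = (s - 2)*(s + 3)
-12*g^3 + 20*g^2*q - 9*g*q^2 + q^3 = (-6*g + q)*(-2*g + q)*(-g + q)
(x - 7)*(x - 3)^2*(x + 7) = x^4 - 6*x^3 - 40*x^2 + 294*x - 441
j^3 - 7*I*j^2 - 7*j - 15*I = (j - 5*I)*(j - 3*I)*(j + I)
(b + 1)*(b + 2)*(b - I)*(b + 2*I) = b^4 + 3*b^3 + I*b^3 + 4*b^2 + 3*I*b^2 + 6*b + 2*I*b + 4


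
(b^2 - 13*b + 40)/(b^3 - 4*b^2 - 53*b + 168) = (b - 5)/(b^2 + 4*b - 21)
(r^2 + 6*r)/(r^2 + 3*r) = (r + 6)/(r + 3)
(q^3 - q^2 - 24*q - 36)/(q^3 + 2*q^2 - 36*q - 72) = (q + 3)/(q + 6)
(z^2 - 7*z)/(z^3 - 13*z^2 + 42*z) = 1/(z - 6)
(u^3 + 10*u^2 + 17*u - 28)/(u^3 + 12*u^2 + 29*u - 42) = (u + 4)/(u + 6)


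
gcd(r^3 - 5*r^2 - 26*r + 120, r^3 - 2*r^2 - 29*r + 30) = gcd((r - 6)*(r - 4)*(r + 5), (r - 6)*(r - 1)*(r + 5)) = r^2 - r - 30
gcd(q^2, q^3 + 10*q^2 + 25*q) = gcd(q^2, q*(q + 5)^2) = q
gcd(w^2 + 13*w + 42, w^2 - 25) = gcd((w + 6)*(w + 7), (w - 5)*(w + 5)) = 1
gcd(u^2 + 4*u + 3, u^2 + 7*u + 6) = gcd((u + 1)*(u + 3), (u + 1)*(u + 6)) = u + 1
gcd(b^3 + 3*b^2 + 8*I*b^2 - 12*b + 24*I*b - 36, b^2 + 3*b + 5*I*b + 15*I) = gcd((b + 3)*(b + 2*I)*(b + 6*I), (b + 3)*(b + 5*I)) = b + 3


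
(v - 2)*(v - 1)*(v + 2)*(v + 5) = v^4 + 4*v^3 - 9*v^2 - 16*v + 20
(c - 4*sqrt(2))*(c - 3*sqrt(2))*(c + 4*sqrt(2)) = c^3 - 3*sqrt(2)*c^2 - 32*c + 96*sqrt(2)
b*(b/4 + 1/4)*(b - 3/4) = b^3/4 + b^2/16 - 3*b/16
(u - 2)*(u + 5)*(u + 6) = u^3 + 9*u^2 + 8*u - 60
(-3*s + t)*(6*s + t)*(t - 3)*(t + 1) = -18*s^2*t^2 + 36*s^2*t + 54*s^2 + 3*s*t^3 - 6*s*t^2 - 9*s*t + t^4 - 2*t^3 - 3*t^2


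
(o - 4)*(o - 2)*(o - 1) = o^3 - 7*o^2 + 14*o - 8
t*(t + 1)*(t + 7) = t^3 + 8*t^2 + 7*t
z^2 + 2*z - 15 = (z - 3)*(z + 5)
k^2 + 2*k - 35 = (k - 5)*(k + 7)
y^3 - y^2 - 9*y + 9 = (y - 3)*(y - 1)*(y + 3)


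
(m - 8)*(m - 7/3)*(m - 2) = m^3 - 37*m^2/3 + 118*m/3 - 112/3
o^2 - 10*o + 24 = (o - 6)*(o - 4)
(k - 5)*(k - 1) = k^2 - 6*k + 5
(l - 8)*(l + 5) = l^2 - 3*l - 40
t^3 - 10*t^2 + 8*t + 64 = (t - 8)*(t - 4)*(t + 2)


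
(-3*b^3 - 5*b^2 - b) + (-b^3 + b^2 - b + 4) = -4*b^3 - 4*b^2 - 2*b + 4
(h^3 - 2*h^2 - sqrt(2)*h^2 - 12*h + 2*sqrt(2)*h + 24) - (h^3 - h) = -2*h^2 - sqrt(2)*h^2 - 11*h + 2*sqrt(2)*h + 24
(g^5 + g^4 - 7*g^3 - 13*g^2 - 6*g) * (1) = g^5 + g^4 - 7*g^3 - 13*g^2 - 6*g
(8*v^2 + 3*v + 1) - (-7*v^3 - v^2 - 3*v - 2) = 7*v^3 + 9*v^2 + 6*v + 3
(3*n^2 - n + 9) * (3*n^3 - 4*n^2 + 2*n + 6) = 9*n^5 - 15*n^4 + 37*n^3 - 20*n^2 + 12*n + 54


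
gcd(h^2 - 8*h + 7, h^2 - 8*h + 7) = h^2 - 8*h + 7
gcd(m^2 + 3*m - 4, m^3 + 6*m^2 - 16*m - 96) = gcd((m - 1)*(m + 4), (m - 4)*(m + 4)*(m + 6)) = m + 4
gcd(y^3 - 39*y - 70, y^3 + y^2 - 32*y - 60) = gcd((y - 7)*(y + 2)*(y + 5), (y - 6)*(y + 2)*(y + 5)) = y^2 + 7*y + 10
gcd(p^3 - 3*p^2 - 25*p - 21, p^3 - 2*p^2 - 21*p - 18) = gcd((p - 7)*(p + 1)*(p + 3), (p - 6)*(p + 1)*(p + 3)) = p^2 + 4*p + 3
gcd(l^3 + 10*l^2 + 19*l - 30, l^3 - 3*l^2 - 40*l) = l + 5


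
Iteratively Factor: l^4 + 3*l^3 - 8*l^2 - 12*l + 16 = (l - 1)*(l^3 + 4*l^2 - 4*l - 16) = (l - 1)*(l + 2)*(l^2 + 2*l - 8) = (l - 2)*(l - 1)*(l + 2)*(l + 4)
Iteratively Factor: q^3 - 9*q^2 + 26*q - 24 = (q - 2)*(q^2 - 7*q + 12) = (q - 4)*(q - 2)*(q - 3)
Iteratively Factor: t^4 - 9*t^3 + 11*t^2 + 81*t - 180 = (t - 3)*(t^3 - 6*t^2 - 7*t + 60) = (t - 4)*(t - 3)*(t^2 - 2*t - 15) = (t - 4)*(t - 3)*(t + 3)*(t - 5)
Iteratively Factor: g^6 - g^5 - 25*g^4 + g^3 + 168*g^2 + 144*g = (g + 1)*(g^5 - 2*g^4 - 23*g^3 + 24*g^2 + 144*g) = g*(g + 1)*(g^4 - 2*g^3 - 23*g^2 + 24*g + 144) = g*(g - 4)*(g + 1)*(g^3 + 2*g^2 - 15*g - 36) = g*(g - 4)^2*(g + 1)*(g^2 + 6*g + 9) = g*(g - 4)^2*(g + 1)*(g + 3)*(g + 3)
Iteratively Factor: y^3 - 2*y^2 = (y)*(y^2 - 2*y) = y^2*(y - 2)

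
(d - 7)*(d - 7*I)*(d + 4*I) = d^3 - 7*d^2 - 3*I*d^2 + 28*d + 21*I*d - 196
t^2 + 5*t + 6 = (t + 2)*(t + 3)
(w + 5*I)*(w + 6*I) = w^2 + 11*I*w - 30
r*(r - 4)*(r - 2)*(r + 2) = r^4 - 4*r^3 - 4*r^2 + 16*r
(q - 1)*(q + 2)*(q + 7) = q^3 + 8*q^2 + 5*q - 14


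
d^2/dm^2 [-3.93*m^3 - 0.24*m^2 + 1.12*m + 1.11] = -23.58*m - 0.48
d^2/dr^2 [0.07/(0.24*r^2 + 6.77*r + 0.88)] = (-0.008064*r^2 - 0.227472*r + 0.07*(0.48*r + 6.77)*(0.96*r + 13.54) - 0.029568)/(0.24*r^2 + 6.77*r + 0.88)^3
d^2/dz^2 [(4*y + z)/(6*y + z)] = -4*y/(6*y + z)^3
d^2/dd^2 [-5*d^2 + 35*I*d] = -10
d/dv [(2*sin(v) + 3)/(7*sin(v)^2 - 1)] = 2*(-21*sin(v) + 7*cos(v)^2 - 8)*cos(v)/(7*sin(v)^2 - 1)^2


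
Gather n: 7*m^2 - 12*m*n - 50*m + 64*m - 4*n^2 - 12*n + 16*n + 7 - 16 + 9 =7*m^2 + 14*m - 4*n^2 + n*(4 - 12*m)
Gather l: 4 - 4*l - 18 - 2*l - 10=-6*l - 24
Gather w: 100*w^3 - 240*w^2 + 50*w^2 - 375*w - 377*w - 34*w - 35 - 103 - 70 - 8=100*w^3 - 190*w^2 - 786*w - 216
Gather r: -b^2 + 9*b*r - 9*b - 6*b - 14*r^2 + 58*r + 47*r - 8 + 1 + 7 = -b^2 - 15*b - 14*r^2 + r*(9*b + 105)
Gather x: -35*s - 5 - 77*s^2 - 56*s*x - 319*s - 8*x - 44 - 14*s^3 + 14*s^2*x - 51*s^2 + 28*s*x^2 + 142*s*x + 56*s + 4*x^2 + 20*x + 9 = -14*s^3 - 128*s^2 - 298*s + x^2*(28*s + 4) + x*(14*s^2 + 86*s + 12) - 40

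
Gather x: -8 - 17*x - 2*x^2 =-2*x^2 - 17*x - 8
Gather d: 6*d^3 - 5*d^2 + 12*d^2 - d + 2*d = 6*d^3 + 7*d^2 + d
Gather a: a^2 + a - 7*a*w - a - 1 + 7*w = a^2 - 7*a*w + 7*w - 1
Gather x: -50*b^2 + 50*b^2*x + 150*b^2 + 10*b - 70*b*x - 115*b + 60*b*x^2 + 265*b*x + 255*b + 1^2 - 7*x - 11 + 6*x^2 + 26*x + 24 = 100*b^2 + 150*b + x^2*(60*b + 6) + x*(50*b^2 + 195*b + 19) + 14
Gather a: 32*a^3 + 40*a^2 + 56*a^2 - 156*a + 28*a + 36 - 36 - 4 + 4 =32*a^3 + 96*a^2 - 128*a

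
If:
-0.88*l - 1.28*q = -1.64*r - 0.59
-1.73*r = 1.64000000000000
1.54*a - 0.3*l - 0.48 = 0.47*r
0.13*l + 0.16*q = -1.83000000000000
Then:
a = -16.63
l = -85.47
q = 58.01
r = -0.95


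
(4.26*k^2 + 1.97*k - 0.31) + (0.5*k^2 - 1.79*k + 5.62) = 4.76*k^2 + 0.18*k + 5.31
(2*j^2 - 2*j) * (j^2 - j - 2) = 2*j^4 - 4*j^3 - 2*j^2 + 4*j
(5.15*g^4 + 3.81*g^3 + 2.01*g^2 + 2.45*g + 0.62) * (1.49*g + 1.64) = 7.6735*g^5 + 14.1229*g^4 + 9.2433*g^3 + 6.9469*g^2 + 4.9418*g + 1.0168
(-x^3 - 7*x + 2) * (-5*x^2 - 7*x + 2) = 5*x^5 + 7*x^4 + 33*x^3 + 39*x^2 - 28*x + 4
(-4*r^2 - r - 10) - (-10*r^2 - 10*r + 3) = 6*r^2 + 9*r - 13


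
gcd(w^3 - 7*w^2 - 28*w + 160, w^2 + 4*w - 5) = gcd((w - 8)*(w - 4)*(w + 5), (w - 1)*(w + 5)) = w + 5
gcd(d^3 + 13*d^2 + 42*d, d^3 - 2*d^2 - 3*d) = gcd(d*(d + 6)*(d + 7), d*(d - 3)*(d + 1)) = d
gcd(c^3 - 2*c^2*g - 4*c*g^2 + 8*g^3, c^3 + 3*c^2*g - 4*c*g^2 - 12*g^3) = c^2 - 4*g^2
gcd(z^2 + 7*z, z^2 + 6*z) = z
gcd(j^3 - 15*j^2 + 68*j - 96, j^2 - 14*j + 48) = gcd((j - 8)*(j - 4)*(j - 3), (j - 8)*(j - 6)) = j - 8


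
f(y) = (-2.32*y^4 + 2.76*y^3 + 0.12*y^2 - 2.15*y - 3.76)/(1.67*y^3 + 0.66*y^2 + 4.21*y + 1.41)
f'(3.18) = -1.22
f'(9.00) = -1.40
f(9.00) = -10.09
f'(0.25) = 2.55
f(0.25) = -1.68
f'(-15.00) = -1.40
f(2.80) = -1.65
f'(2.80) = -1.13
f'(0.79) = 0.93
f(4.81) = -4.25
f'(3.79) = -1.31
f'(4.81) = -1.37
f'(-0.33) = 12863.52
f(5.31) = -4.93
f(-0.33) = -97.18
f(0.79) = -0.83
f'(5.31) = -1.38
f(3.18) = -2.10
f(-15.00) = 22.83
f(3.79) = -2.88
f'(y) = (-5.01*y^2 - 1.32*y - 4.21)*(-2.32*y^4 + 2.76*y^3 + 0.12*y^2 - 2.15*y - 3.76)/(1.67*y^3 + 0.66*y^2 + 4.21*y + 1.41)^2 + (-9.28*y^3 + 8.28*y^2 + 0.24*y - 2.15)/(1.67*y^3 + 0.66*y^2 + 4.21*y + 1.41)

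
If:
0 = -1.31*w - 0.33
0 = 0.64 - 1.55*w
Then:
No Solution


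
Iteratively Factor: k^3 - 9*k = (k + 3)*(k^2 - 3*k) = k*(k + 3)*(k - 3)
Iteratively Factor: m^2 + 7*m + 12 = (m + 3)*(m + 4)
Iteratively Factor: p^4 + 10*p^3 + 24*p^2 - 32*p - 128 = (p + 4)*(p^3 + 6*p^2 - 32) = (p - 2)*(p + 4)*(p^2 + 8*p + 16) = (p - 2)*(p + 4)^2*(p + 4)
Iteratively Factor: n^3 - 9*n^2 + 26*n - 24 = (n - 4)*(n^2 - 5*n + 6) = (n - 4)*(n - 3)*(n - 2)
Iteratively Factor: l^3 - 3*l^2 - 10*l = (l + 2)*(l^2 - 5*l) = l*(l + 2)*(l - 5)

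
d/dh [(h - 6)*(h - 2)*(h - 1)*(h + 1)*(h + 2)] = 5*h^4 - 24*h^3 - 15*h^2 + 60*h + 4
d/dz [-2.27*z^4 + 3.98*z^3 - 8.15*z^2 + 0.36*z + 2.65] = -9.08*z^3 + 11.94*z^2 - 16.3*z + 0.36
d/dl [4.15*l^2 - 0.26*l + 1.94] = 8.3*l - 0.26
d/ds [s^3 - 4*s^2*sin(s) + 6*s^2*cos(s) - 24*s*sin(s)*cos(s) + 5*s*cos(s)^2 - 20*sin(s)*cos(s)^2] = -6*s^2*sin(s) - 4*s^2*cos(s) + 3*s^2 - 8*s*sin(s) - 5*s*sin(2*s) + 12*s*cos(s) - 24*s*cos(2*s) - 12*sin(2*s) - 5*cos(s) + 5*cos(2*s)/2 - 15*cos(3*s) + 5/2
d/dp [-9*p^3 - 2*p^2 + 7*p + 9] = -27*p^2 - 4*p + 7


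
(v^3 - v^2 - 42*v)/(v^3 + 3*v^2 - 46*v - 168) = v/(v + 4)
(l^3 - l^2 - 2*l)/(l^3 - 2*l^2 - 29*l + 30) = l*(l^2 - l - 2)/(l^3 - 2*l^2 - 29*l + 30)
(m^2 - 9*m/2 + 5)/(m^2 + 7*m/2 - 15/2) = (2*m^2 - 9*m + 10)/(2*m^2 + 7*m - 15)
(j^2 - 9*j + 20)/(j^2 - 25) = (j - 4)/(j + 5)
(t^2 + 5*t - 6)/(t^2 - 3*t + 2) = (t + 6)/(t - 2)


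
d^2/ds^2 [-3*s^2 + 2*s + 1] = -6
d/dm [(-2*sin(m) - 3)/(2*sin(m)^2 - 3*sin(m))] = (4*cos(m) + 12/tan(m) - 9*cos(m)/sin(m)^2)/(2*sin(m) - 3)^2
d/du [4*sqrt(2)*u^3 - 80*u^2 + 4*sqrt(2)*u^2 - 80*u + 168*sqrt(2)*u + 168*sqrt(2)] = 12*sqrt(2)*u^2 - 160*u + 8*sqrt(2)*u - 80 + 168*sqrt(2)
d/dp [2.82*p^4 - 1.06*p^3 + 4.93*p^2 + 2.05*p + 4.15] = 11.28*p^3 - 3.18*p^2 + 9.86*p + 2.05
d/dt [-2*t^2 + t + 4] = 1 - 4*t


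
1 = 1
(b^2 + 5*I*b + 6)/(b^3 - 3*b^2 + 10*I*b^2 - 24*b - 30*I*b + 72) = (b - I)/(b^2 + b*(-3 + 4*I) - 12*I)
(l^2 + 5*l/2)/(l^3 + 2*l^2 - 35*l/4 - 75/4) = 2*l/(2*l^2 - l - 15)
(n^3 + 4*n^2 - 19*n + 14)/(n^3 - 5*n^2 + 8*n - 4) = (n + 7)/(n - 2)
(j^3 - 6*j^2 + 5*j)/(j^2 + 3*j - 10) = j*(j^2 - 6*j + 5)/(j^2 + 3*j - 10)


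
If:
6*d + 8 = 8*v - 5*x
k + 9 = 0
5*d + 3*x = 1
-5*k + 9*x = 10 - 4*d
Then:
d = 38/11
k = -9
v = 53/264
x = -179/33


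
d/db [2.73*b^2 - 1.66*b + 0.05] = 5.46*b - 1.66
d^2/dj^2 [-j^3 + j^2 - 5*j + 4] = 2 - 6*j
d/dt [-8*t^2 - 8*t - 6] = -16*t - 8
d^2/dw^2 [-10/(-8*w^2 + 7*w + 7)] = 20*(64*w^2 - 56*w - (16*w - 7)^2 - 56)/(-8*w^2 + 7*w + 7)^3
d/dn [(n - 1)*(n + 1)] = 2*n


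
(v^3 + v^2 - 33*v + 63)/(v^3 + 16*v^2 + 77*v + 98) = (v^2 - 6*v + 9)/(v^2 + 9*v + 14)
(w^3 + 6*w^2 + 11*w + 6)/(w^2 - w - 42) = (w^3 + 6*w^2 + 11*w + 6)/(w^2 - w - 42)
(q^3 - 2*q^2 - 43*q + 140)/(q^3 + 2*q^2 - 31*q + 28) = (q - 5)/(q - 1)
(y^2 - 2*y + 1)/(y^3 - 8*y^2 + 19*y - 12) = (y - 1)/(y^2 - 7*y + 12)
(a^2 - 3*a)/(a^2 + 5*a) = (a - 3)/(a + 5)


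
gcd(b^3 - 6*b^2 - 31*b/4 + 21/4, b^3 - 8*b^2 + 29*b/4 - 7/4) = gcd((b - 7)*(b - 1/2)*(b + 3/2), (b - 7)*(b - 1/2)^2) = b^2 - 15*b/2 + 7/2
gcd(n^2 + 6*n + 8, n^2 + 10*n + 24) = n + 4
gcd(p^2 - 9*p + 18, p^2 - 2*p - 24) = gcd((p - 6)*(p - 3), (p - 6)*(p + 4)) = p - 6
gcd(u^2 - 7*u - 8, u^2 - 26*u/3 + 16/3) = u - 8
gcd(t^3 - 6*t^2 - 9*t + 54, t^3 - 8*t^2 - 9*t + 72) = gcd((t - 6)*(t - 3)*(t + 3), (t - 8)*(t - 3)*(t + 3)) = t^2 - 9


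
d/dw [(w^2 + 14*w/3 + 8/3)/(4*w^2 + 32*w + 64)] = 5/(6*(w^2 + 8*w + 16))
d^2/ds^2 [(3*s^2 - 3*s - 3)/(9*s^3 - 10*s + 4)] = 6*(81*s^6 - 243*s^5 - 216*s^4 - 342*s^3 + 486*s^2 + 108*s - 124)/(729*s^9 - 2430*s^7 + 972*s^6 + 2700*s^5 - 2160*s^4 - 568*s^3 + 1200*s^2 - 480*s + 64)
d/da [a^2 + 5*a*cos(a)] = -5*a*sin(a) + 2*a + 5*cos(a)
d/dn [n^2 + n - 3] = 2*n + 1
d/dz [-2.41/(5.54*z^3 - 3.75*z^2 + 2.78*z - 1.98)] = (40.0542*z^2 - 18.075*z + 6.6998)/(5.54*z^3 - 3.75*z^2 + 2.78*z - 1.98)^2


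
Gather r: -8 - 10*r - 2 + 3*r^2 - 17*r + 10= 3*r^2 - 27*r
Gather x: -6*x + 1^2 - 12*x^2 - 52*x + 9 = -12*x^2 - 58*x + 10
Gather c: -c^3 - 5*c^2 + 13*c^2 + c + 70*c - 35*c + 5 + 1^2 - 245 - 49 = -c^3 + 8*c^2 + 36*c - 288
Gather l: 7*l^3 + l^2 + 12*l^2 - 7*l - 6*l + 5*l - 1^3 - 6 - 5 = 7*l^3 + 13*l^2 - 8*l - 12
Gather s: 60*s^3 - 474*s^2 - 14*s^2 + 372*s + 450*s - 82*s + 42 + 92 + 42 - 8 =60*s^3 - 488*s^2 + 740*s + 168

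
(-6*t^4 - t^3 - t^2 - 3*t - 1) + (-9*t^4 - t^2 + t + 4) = -15*t^4 - t^3 - 2*t^2 - 2*t + 3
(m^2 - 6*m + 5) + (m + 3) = m^2 - 5*m + 8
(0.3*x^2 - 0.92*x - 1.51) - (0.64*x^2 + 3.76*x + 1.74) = -0.34*x^2 - 4.68*x - 3.25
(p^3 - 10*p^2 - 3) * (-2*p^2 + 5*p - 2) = -2*p^5 + 25*p^4 - 52*p^3 + 26*p^2 - 15*p + 6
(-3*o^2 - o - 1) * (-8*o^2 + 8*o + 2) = 24*o^4 - 16*o^3 - 6*o^2 - 10*o - 2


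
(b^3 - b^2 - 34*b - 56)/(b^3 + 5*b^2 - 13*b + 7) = (b^3 - b^2 - 34*b - 56)/(b^3 + 5*b^2 - 13*b + 7)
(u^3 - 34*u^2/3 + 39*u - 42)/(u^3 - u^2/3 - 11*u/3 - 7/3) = (u^2 - 9*u + 18)/(u^2 + 2*u + 1)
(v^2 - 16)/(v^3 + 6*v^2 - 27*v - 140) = (v - 4)/(v^2 + 2*v - 35)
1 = 1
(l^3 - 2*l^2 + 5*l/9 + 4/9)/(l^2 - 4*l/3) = l - 2/3 - 1/(3*l)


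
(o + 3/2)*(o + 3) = o^2 + 9*o/2 + 9/2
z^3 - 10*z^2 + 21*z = z*(z - 7)*(z - 3)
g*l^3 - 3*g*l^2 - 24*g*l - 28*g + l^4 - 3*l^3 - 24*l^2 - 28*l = (g + l)*(l - 7)*(l + 2)^2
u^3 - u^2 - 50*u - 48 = (u - 8)*(u + 1)*(u + 6)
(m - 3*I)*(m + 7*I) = m^2 + 4*I*m + 21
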